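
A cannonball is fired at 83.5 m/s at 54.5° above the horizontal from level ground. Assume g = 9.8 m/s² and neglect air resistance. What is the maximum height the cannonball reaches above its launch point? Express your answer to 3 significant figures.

236 m

Vertical component of launch velocity: v_y = 83.5 sin 54.5° = 67.98 m/s.
At the highest point the vertical velocity is zero, so v_y² = 2 g h_max.
h_max = (67.98)² / (2 × 9.8) = 4621 / 19.60 = 236 m.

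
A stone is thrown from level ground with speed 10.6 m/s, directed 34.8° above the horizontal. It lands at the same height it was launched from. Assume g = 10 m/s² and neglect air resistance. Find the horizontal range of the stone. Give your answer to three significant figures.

10.5 m

For level ground, R = v₀² sin(2θ) / g.
sin(2 × 34.8°) = sin 69.60° = 0.9373.
R = (10.6)² × 0.9373 / 10 = 10.5 m.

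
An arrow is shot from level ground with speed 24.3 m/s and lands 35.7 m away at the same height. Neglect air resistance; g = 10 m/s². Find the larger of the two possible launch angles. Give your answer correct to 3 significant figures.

Level-ground range: R = v₀² sin(2θ)/g ⇒ sin 2θ = R g / v₀² = 35.7×10/24.3² = 0.6046.
2θ = arcsin(0.6046) = 37.20° or 180° − 37.20° = 142.80°.
So θ = 18.6° or θ = 71.4°.

71.4°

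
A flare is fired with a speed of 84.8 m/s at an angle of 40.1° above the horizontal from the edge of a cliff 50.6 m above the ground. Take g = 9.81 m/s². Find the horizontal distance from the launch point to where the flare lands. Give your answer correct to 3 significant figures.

778 m

Components: v_x = 84.8 cos 40.1° = 64.87 m/s, v_y = 84.8 sin 40.1° = 54.62 m/s.
Vertical: 0 = 50.6 + 54.62 t − ½(9.81) t² ⇒ 4.905 t² − 54.62 t − 50.6 = 0.
t = [54.62 + √(2983 + 992.8)] / 9.810 = 12.00 s.
Horizontal: R = v_x · t = 64.87 × 12.00 = 778 m.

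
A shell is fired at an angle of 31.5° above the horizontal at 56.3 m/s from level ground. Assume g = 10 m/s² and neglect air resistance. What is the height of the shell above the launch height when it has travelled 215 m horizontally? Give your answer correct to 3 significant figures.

31.5 m

v_x = 56.3 cos 31.5° = 48.00 m/s, v_y0 = 56.3 sin 31.5° = 29.42 m/s.
Time to reach x = 215 m: t = x / v_x = 215 / 48.00 = 4.479 s.
y = v_y0 t − ½ g t² = 29.42×4.479 − 5.000×4.479² = 31.5 m.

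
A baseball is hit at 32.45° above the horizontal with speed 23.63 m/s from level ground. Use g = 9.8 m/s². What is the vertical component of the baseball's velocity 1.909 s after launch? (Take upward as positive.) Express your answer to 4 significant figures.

-6.029 m/s

Initial vertical component: v_y0 = 23.63 sin 32.45° = 12.679 m/s.
v_y(t) = v_y0 − g t = 12.679 − 9.8 × 1.909 = -6.029 m/s.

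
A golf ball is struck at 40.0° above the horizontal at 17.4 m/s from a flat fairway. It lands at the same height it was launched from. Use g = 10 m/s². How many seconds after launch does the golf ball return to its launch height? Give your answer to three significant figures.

Vertical component: v_y = 17.4 sin 40.0° = 11.18 m/s.
For a projectile landing at launch height, time of flight is t = 2 v_y / g = 2 × 11.18 / 10 = 2.24 s.

2.24 s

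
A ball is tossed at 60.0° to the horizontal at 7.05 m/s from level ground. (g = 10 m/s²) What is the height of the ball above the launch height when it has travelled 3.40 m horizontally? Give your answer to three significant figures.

v_x = 7.05 cos 60.0° = 3.525 m/s, v_y0 = 7.05 sin 60.0° = 6.105 m/s.
Time to reach x = 3.40 m: t = x / v_x = 3.40 / 3.525 = 0.9645 s.
y = v_y0 t − ½ g t² = 6.105×0.9645 − 5.000×0.9645² = 1.24 m.

1.24 m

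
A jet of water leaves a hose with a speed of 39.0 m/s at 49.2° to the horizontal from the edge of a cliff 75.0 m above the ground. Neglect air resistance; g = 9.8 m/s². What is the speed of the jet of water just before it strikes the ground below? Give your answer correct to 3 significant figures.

54.7 m/s

v_x = 39.0 cos 49.2° = 25.48 m/s is unchanged throughout.
For the vertical component, v_y² = v_y0² + 2 g h = (29.52)² + 2×9.8×75.0 = 2341, so |v_y| = 48.38 m/s.
Impact speed = √(v_x² + v_y²) = √(649.2 + 2341) = 54.7 m/s.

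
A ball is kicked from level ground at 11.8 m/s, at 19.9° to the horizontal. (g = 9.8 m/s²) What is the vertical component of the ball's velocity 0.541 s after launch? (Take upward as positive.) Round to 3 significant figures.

Initial vertical component: v_y0 = 11.8 sin 19.9° = 4.016 m/s.
v_y(t) = v_y0 − g t = 4.016 − 9.8 × 0.541 = -1.29 m/s.

-1.29 m/s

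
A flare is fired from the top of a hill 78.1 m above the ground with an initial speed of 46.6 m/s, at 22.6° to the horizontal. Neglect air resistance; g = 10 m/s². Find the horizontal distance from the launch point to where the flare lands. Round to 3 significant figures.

264 m

Components: v_x = 46.6 cos 22.6° = 43.02 m/s, v_y = 46.6 sin 22.6° = 17.91 m/s.
Vertical: 0 = 78.1 + 17.91 t − ½(10) t² ⇒ 5.000 t² − 17.91 t − 78.1 = 0.
t = [17.91 + √(320.8 + 1562)] / 10.00 = 6.130 s.
Horizontal: R = v_x · t = 43.02 × 6.130 = 264 m.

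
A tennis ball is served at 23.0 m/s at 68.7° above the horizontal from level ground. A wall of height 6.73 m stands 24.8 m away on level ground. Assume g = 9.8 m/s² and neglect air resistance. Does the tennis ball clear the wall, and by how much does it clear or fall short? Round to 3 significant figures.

Yes — it clears the wall by 13.7 m.

v_x = 23.0 cos 68.7° = 8.355 m/s; v_y0 = 23.0 sin 68.7° = 21.43 m/s.
Time to reach the wall: t = 24.8 / 8.355 = 2.968 s.
Height at that point: y = 21.43×2.968 − 4.900×2.968² = 20.44 m.
That is 20.44 − 6.73 = 13.7 m above the top of the wall, so the tennis ball clears it.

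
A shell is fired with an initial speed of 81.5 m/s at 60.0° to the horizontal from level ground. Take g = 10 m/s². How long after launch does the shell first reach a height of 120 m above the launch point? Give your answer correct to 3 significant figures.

1.98 s

v_y0 = 81.5 sin 60.0° = 70.58 m/s.
Set y = v_y0 t − ½ g t² = 120: 5.000 t² − 70.58 t + 120 = 0.
t = [70.58 ± √(4982 − 2400)] / 10 = (70.58 ± 50.81) / 10, giving t = 1.98 s or t = 12.1 s.
The shell is on the way up at the first time, so t = 1.98 s.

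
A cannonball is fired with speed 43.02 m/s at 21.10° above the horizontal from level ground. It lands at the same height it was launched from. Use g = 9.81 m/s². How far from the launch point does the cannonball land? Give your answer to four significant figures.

Components: v_x = 43.02 cos 21.10° = 40.136 m/s, v_y = 43.02 sin 21.10° = 15.487 m/s.
Time of flight (same landing height): t = 2 v_y / g = 2 × 15.487 / 9.81 = 3.1574 s.
Range: R = v_x · t = 40.136 × 3.1574 = 126.7 m.

126.7 m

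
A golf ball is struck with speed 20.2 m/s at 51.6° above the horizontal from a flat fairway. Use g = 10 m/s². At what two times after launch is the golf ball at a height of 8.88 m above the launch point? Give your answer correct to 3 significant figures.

v_y0 = 20.2 sin 51.6° = 15.83 m/s.
Set y = v_y0 t − ½ g t² = 8.88: 5.000 t² − 15.83 t + 8.88 = 0.
t = [15.83 ± √(250.6 − 177.6)] / 10 = (15.83 ± 8.544) / 10, giving t = 0.729 s or t = 2.44 s.
So the golf ball is at 8.88 m at t = 0.729 s (rising) and t = 2.44 s (falling).

0.729 s and 2.44 s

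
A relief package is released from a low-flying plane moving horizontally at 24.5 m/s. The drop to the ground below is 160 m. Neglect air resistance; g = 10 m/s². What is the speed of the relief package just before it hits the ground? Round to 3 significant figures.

Fall time: t = √(2 × 160 / 10) = 5.657 s.
At impact: v_x = 24.5 m/s (unchanged), v_y = g t = 10 × 5.657 = 56.57 m/s.
Speed = √(v_x² + v_y²) = √(600.2 + 3200) = 61.6 m/s.

61.6 m/s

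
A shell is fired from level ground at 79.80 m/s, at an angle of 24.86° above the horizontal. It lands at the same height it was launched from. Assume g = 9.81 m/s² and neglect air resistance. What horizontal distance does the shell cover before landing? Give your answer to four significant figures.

For level ground, R = v₀² sin(2θ) / g.
sin(2 × 24.86°) = sin 49.720° = 0.7629.
R = (79.80)² × 0.7629 / 9.81 = 495.2 m.

495.2 m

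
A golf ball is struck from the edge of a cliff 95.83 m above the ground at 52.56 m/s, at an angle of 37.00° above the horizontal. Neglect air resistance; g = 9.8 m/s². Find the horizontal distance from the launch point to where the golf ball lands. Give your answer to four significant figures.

Components: v_x = 52.56 cos 37.00° = 41.976 m/s, v_y = 52.56 sin 37.00° = 31.631 m/s.
Vertical: 0 = 95.83 + 31.631 t − ½(9.8) t² ⇒ 4.900 t² − 31.631 t − 95.83 = 0.
t = [31.631 + √(1000.5 + 1878.3)] / 9.800 = 8.7026 s.
Horizontal: R = v_x · t = 41.976 × 8.7026 = 365.3 m.

365.3 m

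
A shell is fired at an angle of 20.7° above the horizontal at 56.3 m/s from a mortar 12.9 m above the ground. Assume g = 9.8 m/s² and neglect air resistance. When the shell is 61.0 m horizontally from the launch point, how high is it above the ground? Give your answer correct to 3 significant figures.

29.4 m

v_x = 56.3 cos 20.7° = 52.67 m/s, v_y0 = 56.3 sin 20.7° = 19.90 m/s.
Time to reach x = 61.0 m: t = x / v_x = 61.0 / 52.67 = 1.158 s.
y = 12.9 + v_y0 t − ½ g t² = 12.9 + 19.90×1.158 − 4.900×1.158² = 29.4 m.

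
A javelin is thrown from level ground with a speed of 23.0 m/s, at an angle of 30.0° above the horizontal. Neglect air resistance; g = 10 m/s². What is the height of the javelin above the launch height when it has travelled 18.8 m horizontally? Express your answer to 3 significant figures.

6.40 m

v_x = 23.0 cos 30.0° = 19.92 m/s, v_y0 = 23.0 sin 30.0° = 11.50 m/s.
Time to reach x = 18.8 m: t = x / v_x = 18.8 / 19.92 = 0.9438 s.
y = v_y0 t − ½ g t² = 11.50×0.9438 − 5.000×0.9438² = 6.40 m.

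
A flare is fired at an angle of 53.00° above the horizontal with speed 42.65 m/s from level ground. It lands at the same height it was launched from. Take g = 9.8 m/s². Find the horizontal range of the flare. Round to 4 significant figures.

178.4 m

For level ground, R = v₀² sin(2θ) / g.
sin(2 × 53.00°) = sin 106.00° = 0.9613.
R = (42.65)² × 0.9613 / 9.8 = 178.4 m.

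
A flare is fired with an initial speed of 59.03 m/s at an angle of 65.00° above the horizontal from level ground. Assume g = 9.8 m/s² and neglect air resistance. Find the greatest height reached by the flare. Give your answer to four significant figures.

146.0 m

Vertical component of launch velocity: v_y = 59.03 sin 65.00° = 53.499 m/s.
At the highest point the vertical velocity is zero, so v_y² = 2 g h_max.
h_max = (53.499)² / (2 × 9.8) = 2862.1 / 19.60 = 146.0 m.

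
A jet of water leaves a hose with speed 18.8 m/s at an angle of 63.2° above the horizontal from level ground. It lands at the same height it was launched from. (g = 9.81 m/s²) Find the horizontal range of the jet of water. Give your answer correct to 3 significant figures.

29.0 m

Components: v_x = 18.8 cos 63.2° = 8.476 m/s, v_y = 18.8 sin 63.2° = 16.78 m/s.
Time of flight (same landing height): t = 2 v_y / g = 2 × 16.78 / 9.81 = 3.421 s.
Range: R = v_x · t = 8.476 × 3.421 = 29.0 m.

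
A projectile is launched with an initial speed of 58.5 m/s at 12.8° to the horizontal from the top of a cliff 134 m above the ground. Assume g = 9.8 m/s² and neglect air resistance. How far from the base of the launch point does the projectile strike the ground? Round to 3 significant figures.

383 m

Components: v_x = 58.5 cos 12.8° = 57.05 m/s, v_y = 58.5 sin 12.8° = 12.96 m/s.
Vertical: 0 = 134 + 12.96 t − ½(9.8) t² ⇒ 4.900 t² − 12.96 t − 134 = 0.
t = [12.96 + √(168.0 + 2626)] / 9.800 = 6.716 s.
Horizontal: R = v_x · t = 57.05 × 6.716 = 383 m.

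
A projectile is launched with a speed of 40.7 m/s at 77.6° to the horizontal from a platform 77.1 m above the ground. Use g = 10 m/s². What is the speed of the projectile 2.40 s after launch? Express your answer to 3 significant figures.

18.0 m/s

v_x = 40.7 cos 77.6° = 8.740 m/s (constant).
v_y(t) = 40.7 sin 77.6° − g t = 39.75 − 10 × 2.40 = 15.75 m/s.
Speed = √(v_x² + v_y²) = √(76.39 + 248.1) = 18.0 m/s.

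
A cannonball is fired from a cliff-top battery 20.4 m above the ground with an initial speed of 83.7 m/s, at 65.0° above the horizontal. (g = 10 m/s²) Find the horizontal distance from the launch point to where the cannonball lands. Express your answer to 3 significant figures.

546 m

Components: v_x = 83.7 cos 65.0° = 35.37 m/s, v_y = 83.7 sin 65.0° = 75.86 m/s.
Vertical: 0 = 20.4 + 75.86 t − ½(10) t² ⇒ 5.000 t² − 75.86 t − 20.4 = 0.
t = [75.86 + √(5755 + 408.0)] / 10.00 = 15.44 s.
Horizontal: R = v_x · t = 35.37 × 15.44 = 546 m.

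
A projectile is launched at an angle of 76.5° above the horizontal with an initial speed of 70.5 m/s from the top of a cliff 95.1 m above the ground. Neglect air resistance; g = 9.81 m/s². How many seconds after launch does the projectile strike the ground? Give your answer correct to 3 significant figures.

15.2 s

Vertical component: v_y = 70.5 sin 76.5° = 68.55 m/s.
Taking up as positive with launch at y = 95.1 m, landing at y = 0: 0 = 95.1 + 68.55 t − ½(9.81) t².
Solving 4.905 t² − 68.55 t − 95.1 = 0 gives t = [68.55 + √(68.55² + 4·4.905·95.1)] / 9.810 = 15.2 s.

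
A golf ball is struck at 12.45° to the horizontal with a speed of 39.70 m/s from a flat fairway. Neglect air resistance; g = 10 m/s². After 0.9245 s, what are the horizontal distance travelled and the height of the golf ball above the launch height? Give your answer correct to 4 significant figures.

x = 35.84 m, y = 3.639 m

v_x = 39.70 cos 12.45° = 38.766 m/s; v_y0 = 39.70 sin 12.45° = 8.5588 m/s.
x = v_x t = 38.766 × 0.9245 = 35.84 m.
y = v_y0 t − ½ g t² = 8.5588×0.9245 − 5.000×0.9245² = 3.639 m.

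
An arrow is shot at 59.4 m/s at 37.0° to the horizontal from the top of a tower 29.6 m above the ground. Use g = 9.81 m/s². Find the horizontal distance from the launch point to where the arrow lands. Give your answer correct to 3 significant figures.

Components: v_x = 59.4 cos 37.0° = 47.44 m/s, v_y = 59.4 sin 37.0° = 35.75 m/s.
Vertical: 0 = 29.6 + 35.75 t − ½(9.81) t² ⇒ 4.905 t² − 35.75 t − 29.6 = 0.
t = [35.75 + √(1278 + 580.8)] / 9.810 = 8.039 s.
Horizontal: R = v_x · t = 47.44 × 8.039 = 381 m.

381 m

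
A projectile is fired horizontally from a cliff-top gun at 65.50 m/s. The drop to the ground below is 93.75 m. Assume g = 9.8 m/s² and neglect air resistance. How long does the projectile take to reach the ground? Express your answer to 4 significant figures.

4.374 s

The horizontal speed doesn't affect the fall. With v_y0 = 0, h = ½ g t².
t = √(2 × 93.75 / 9.8) = √19.133 = 4.374 s.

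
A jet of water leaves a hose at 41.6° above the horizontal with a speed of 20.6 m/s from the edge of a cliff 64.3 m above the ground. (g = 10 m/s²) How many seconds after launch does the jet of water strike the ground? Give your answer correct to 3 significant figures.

Vertical component: v_y = 20.6 sin 41.6° = 13.68 m/s.
Taking up as positive with launch at y = 64.3 m, landing at y = 0: 0 = 64.3 + 13.68 t − ½(10) t².
Solving 5.000 t² − 13.68 t − 64.3 = 0 gives t = [13.68 + √(13.68² + 4·5.000·64.3)] / 10.00 = 5.21 s.

5.21 s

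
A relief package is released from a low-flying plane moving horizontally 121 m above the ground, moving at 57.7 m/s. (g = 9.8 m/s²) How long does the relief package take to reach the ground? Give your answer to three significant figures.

The horizontal speed doesn't affect the fall. With v_y0 = 0, h = ½ g t².
t = √(2 × 121 / 9.8) = √24.69 = 4.97 s.

4.97 s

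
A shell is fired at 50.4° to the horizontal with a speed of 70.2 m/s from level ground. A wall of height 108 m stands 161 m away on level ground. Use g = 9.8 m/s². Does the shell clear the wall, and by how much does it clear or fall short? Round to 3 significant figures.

v_x = 70.2 cos 50.4° = 44.75 m/s; v_y0 = 70.2 sin 50.4° = 54.09 m/s.
Time to reach the wall: t = 161 / 44.75 = 3.598 s.
Height at that point: y = 54.09×3.598 − 4.900×3.598² = 131.2 m.
That is 131.2 − 108 = 23.2 m above the top of the wall, so the shell clears it.

Yes — it clears the wall by 23.2 m.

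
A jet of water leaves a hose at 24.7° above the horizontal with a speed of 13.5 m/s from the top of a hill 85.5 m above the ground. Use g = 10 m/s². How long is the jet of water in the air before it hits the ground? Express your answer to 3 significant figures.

Vertical component: v_y = 13.5 sin 24.7° = 5.641 m/s.
Taking up as positive with launch at y = 85.5 m, landing at y = 0: 0 = 85.5 + 5.641 t − ½(10) t².
Solving 5.000 t² − 5.641 t − 85.5 = 0 gives t = [5.641 + √(5.641² + 4·5.000·85.5)] / 10.00 = 4.74 s.

4.74 s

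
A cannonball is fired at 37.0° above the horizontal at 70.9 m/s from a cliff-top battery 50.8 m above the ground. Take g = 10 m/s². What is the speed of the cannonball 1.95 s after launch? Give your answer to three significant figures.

61.2 m/s

v_x = 70.9 cos 37.0° = 56.62 m/s (constant).
v_y(t) = 70.9 sin 37.0° − g t = 42.67 − 10 × 1.95 = 23.17 m/s.
Speed = √(v_x² + v_y²) = √(3206 + 536.8) = 61.2 m/s.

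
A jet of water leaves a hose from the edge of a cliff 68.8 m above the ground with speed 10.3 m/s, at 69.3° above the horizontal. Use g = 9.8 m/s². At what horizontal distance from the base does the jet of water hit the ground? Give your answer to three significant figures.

17.7 m

Components: v_x = 10.3 cos 69.3° = 3.641 m/s, v_y = 10.3 sin 69.3° = 9.635 m/s.
Vertical: 0 = 68.8 + 9.635 t − ½(9.8) t² ⇒ 4.900 t² − 9.635 t − 68.8 = 0.
t = [9.635 + √(92.83 + 1348)] / 9.800 = 4.856 s.
Horizontal: R = v_x · t = 3.641 × 4.856 = 17.7 m.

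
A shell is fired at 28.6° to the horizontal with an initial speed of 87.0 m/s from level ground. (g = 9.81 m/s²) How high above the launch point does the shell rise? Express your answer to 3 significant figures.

88.4 m

Vertical component of launch velocity: v_y = 87.0 sin 28.6° = 41.65 m/s.
At the highest point the vertical velocity is zero, so v_y² = 2 g h_max.
h_max = (41.65)² / (2 × 9.81) = 1735 / 19.62 = 88.4 m.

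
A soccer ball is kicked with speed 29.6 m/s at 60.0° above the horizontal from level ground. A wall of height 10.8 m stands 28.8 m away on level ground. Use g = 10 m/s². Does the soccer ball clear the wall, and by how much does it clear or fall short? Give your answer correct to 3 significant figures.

Yes — it clears the wall by 20.1 m.

v_x = 29.6 cos 60.0° = 14.80 m/s; v_y0 = 29.6 sin 60.0° = 25.63 m/s.
Time to reach the wall: t = 28.8 / 14.80 = 1.946 s.
Height at that point: y = 25.63×1.946 − 5.000×1.946² = 30.94 m.
That is 30.94 − 10.8 = 20.1 m above the top of the wall, so the soccer ball clears it.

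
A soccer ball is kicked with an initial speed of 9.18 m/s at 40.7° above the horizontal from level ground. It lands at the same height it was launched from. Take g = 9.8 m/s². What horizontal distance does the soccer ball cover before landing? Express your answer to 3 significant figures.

For level ground, R = v₀² sin(2θ) / g.
sin(2 × 40.7°) = sin 81.40° = 0.9888.
R = (9.18)² × 0.9888 / 9.8 = 8.50 m.

8.50 m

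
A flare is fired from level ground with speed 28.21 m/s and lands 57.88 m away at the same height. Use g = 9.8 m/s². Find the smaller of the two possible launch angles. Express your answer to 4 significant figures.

22.73°

Level-ground range: R = v₀² sin(2θ)/g ⇒ sin 2θ = R g / v₀² = 57.88×9.8/28.21² = 0.7128.
2θ = arcsin(0.7128) = 45.463° or 180° − 45.463° = 134.537°.
So θ = 22.73° or θ = 67.27°.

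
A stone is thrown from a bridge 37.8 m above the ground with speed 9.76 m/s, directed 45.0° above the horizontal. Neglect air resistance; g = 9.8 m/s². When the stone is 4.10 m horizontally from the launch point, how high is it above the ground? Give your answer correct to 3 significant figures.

v_x = 9.76 cos 45.0° = 6.901 m/s, v_y0 = 9.76 sin 45.0° = 6.901 m/s.
Time to reach x = 4.10 m: t = x / v_x = 4.10 / 6.901 = 0.5941 s.
y = 37.8 + v_y0 t − ½ g t² = 37.8 + 6.901×0.5941 − 4.900×0.5941² = 40.2 m.

40.2 m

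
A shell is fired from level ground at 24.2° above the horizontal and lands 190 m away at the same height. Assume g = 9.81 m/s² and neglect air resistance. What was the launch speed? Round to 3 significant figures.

49.9 m/s

On level ground, R = v₀² sin(2θ) / g, so v₀ = √(R g / sin 2θ).
sin(2 × 24.2°) = 0.7478.
v₀ = √(190 × 9.81 / 0.7478) = √2493 = 49.9 m/s.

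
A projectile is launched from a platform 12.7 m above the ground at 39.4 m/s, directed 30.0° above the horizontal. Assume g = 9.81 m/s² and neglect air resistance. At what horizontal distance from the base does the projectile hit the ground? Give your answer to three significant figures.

Components: v_x = 39.4 cos 30.0° = 34.12 m/s, v_y = 39.4 sin 30.0° = 19.70 m/s.
Vertical: 0 = 12.7 + 19.70 t − ½(9.81) t² ⇒ 4.905 t² − 19.70 t − 12.7 = 0.
t = [19.70 + √(388.1 + 249.2)] / 9.810 = 4.582 s.
Horizontal: R = v_x · t = 34.12 × 4.582 = 156 m.

156 m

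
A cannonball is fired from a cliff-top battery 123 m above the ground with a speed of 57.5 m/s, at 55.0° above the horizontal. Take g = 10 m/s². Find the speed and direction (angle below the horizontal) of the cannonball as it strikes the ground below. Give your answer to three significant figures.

v_x = 57.5 cos 55.0° = 32.98 m/s (constant).
|v_y| at impact = √((47.10)² + 2×10×123) = 68.40 m/s.
Speed = √(32.98² + 68.40²) = 75.9 m/s; angle = arctan(68.40/32.98) = 64.3° below horizontal.

75.9 m/s at 64.3° below the horizontal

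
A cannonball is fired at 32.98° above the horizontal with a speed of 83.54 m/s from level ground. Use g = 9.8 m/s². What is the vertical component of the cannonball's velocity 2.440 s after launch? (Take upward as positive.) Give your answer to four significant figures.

21.56 m/s

Initial vertical component: v_y0 = 83.54 sin 32.98° = 45.475 m/s.
v_y(t) = v_y0 − g t = 45.475 − 9.8 × 2.440 = 21.56 m/s.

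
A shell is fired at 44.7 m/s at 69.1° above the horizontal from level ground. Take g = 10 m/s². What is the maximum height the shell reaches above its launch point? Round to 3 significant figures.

Vertical component of launch velocity: v_y = 44.7 sin 69.1° = 41.76 m/s.
At the highest point the vertical velocity is zero, so v_y² = 2 g h_max.
h_max = (41.76)² / (2 × 10) = 1744 / 20.00 = 87.2 m.

87.2 m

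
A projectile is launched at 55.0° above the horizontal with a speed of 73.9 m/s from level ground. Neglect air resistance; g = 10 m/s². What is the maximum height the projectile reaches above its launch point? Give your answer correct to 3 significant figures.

Vertical component of launch velocity: v_y = 73.9 sin 55.0° = 60.54 m/s.
At the highest point the vertical velocity is zero, so v_y² = 2 g h_max.
h_max = (60.54)² / (2 × 10) = 3665 / 20.00 = 183 m.

183 m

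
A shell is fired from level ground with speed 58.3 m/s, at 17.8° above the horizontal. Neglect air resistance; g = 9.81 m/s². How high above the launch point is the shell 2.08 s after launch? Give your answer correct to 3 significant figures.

v_y0 = 58.3 sin 17.8° = 17.82 m/s.
y(t) = v_y0 t − ½ g t² = 17.82×2.08 − 4.905×2.08² = 15.8 m.

15.8 m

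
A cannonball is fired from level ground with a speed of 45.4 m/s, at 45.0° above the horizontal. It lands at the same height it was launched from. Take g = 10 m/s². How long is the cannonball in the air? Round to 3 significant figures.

6.42 s

Vertical component: v_y = 45.4 sin 45.0° = 32.10 m/s.
For a projectile landing at launch height, time of flight is t = 2 v_y / g = 2 × 32.10 / 10 = 6.42 s.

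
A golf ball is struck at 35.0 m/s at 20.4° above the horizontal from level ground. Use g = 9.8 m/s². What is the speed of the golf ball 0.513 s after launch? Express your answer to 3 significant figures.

v_x = 35.0 cos 20.4° = 32.80 m/s (constant).
v_y(t) = 35.0 sin 20.4° − g t = 12.20 − 9.8 × 0.513 = 7.173 m/s.
Speed = √(v_x² + v_y²) = √(1076 + 51.45) = 33.6 m/s.

33.6 m/s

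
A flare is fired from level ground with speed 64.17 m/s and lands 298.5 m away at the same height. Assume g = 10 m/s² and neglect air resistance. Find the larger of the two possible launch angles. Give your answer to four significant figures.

Level-ground range: R = v₀² sin(2θ)/g ⇒ sin 2θ = R g / v₀² = 298.5×10/64.17² = 0.7249.
2θ = arcsin(0.7249) = 46.461° or 180° − 46.461° = 133.539°.
So θ = 23.23° or θ = 66.77°.

66.77°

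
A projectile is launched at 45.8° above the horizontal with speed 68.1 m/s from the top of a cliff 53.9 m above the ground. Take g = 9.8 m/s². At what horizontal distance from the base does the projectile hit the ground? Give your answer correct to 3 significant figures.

521 m

Components: v_x = 68.1 cos 45.8° = 47.48 m/s, v_y = 68.1 sin 45.8° = 48.82 m/s.
Vertical: 0 = 53.9 + 48.82 t − ½(9.8) t² ⇒ 4.900 t² − 48.82 t − 53.9 = 0.
t = [48.82 + √(2383 + 1056)] / 9.800 = 10.97 s.
Horizontal: R = v_x · t = 47.48 × 10.97 = 521 m.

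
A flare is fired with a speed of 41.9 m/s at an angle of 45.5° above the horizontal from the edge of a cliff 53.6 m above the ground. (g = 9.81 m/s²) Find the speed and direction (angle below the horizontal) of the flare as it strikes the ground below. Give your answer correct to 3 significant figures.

53.0 m/s at 56.3° below the horizontal

v_x = 41.9 cos 45.5° = 29.37 m/s (constant).
|v_y| at impact = √((29.89)² + 2×9.81×53.6) = 44.10 m/s.
Speed = √(29.37² + 44.10²) = 53.0 m/s; angle = arctan(44.10/29.37) = 56.3° below horizontal.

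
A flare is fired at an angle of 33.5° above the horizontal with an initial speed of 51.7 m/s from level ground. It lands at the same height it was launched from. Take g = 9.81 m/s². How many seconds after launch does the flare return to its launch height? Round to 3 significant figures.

5.82 s

Vertical component: v_y = 51.7 sin 33.5° = 28.54 m/s.
For a projectile landing at launch height, time of flight is t = 2 v_y / g = 2 × 28.54 / 9.81 = 5.82 s.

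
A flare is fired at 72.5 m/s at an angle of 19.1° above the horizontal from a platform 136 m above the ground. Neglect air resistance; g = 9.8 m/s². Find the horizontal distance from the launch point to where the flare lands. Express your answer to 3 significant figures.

563 m

Components: v_x = 72.5 cos 19.1° = 68.51 m/s, v_y = 72.5 sin 19.1° = 23.72 m/s.
Vertical: 0 = 136 + 23.72 t − ½(9.8) t² ⇒ 4.900 t² − 23.72 t − 136 = 0.
t = [23.72 + √(562.6 + 2666)] / 9.800 = 8.218 s.
Horizontal: R = v_x · t = 68.51 × 8.218 = 563 m.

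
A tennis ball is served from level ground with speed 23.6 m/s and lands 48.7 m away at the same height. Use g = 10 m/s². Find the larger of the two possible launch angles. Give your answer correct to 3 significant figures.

Level-ground range: R = v₀² sin(2θ)/g ⇒ sin 2θ = R g / v₀² = 48.7×10/23.6² = 0.8744.
2θ = arcsin(0.8744) = 60.97° or 180° − 60.97° = 119.03°.
So θ = 30.5° or θ = 59.5°.

59.5°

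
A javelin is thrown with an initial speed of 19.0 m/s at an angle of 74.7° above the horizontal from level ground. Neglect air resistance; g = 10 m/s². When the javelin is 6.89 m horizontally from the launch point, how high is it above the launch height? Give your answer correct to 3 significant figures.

v_x = 19.0 cos 74.7° = 5.014 m/s, v_y0 = 19.0 sin 74.7° = 18.33 m/s.
Time to reach x = 6.89 m: t = x / v_x = 6.89 / 5.014 = 1.374 s.
y = v_y0 t − ½ g t² = 18.33×1.374 − 5.000×1.374² = 15.7 m.

15.7 m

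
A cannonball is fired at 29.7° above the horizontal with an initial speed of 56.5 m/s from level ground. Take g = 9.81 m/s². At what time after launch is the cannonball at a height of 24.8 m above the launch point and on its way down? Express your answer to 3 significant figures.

v_y0 = 56.5 sin 29.7° = 27.99 m/s.
Set y = v_y0 t − ½ g t² = 24.8: 4.905 t² − 27.99 t + 24.8 = 0.
t = [27.99 ± √(783.4 − 486.6)] / 9.81 = (27.99 ± 17.23) / 9.81, giving t = 1.10 s or t = 4.61 s.
On the way down corresponds to the larger root: t = 4.61 s.

4.61 s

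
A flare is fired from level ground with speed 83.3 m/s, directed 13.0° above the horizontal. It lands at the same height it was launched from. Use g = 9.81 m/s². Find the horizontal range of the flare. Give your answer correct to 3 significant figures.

Components: v_x = 83.3 cos 13.0° = 81.17 m/s, v_y = 83.3 sin 13.0° = 18.74 m/s.
Time of flight (same landing height): t = 2 v_y / g = 2 × 18.74 / 9.81 = 3.821 s.
Range: R = v_x · t = 81.17 × 3.821 = 310 m.

310 m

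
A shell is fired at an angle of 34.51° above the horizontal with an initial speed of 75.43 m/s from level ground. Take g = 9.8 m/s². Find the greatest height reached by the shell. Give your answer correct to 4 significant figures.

Vertical component of launch velocity: v_y = 75.43 sin 34.51° = 42.735 m/s.
At the highest point the vertical velocity is zero, so v_y² = 2 g h_max.
h_max = (42.735)² / (2 × 9.8) = 1826.3 / 19.60 = 93.18 m.

93.18 m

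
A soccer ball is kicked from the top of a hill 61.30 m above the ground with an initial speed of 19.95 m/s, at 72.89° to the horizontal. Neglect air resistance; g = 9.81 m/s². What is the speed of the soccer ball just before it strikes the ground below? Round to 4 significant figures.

40.01 m/s

v_x = 19.95 cos 72.89° = 5.8694 m/s is unchanged throughout.
For the vertical component, v_y² = v_y0² + 2 g h = (19.067)² + 2×9.81×61.30 = 1566.3, so |v_y| = 39.577 m/s.
Impact speed = √(v_x² + v_y²) = √(34.450 + 1566.3) = 40.01 m/s.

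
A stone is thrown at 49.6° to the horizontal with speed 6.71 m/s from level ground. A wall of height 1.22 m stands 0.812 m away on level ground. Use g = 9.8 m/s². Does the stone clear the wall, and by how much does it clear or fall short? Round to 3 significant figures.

No — it falls 0.437 m short of clearing the wall.

v_x = 6.71 cos 49.6° = 4.349 m/s; v_y0 = 6.71 sin 49.6° = 5.110 m/s.
Time to reach the wall: t = 0.812 / 4.349 = 0.1867 s.
Height at that point: y = 5.110×0.1867 − 4.900×0.1867² = 0.7832 m.
That is 1.22 − 0.7832 = 0.437 m below the top of the wall, so the stone does not clear it.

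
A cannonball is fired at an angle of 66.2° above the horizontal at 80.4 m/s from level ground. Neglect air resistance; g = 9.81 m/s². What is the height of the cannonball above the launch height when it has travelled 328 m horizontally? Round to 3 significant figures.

v_x = 80.4 cos 66.2° = 32.45 m/s, v_y0 = 80.4 sin 66.2° = 73.56 m/s.
Time to reach x = 328 m: t = x / v_x = 328 / 32.45 = 10.11 s.
y = v_y0 t − ½ g t² = 73.56×10.11 − 4.905×10.11² = 242 m.

242 m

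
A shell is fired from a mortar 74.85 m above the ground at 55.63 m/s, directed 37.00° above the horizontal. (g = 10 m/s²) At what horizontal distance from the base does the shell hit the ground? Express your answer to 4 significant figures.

Components: v_x = 55.63 cos 37.00° = 44.428 m/s, v_y = 55.63 sin 37.00° = 33.479 m/s.
Vertical: 0 = 74.85 + 33.479 t − ½(10) t² ⇒ 5.000 t² − 33.479 t − 74.85 = 0.
t = [33.479 + √(1120.8 + 1497.0)] / 10.00 = 8.4643 s.
Horizontal: R = v_x · t = 44.428 × 8.4643 = 376.1 m.

376.1 m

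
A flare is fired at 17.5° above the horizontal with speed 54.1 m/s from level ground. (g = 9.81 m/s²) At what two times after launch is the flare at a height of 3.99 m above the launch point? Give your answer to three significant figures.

v_y0 = 54.1 sin 17.5° = 16.27 m/s.
Set y = v_y0 t − ½ g t² = 3.99: 4.905 t² − 16.27 t + 3.99 = 0.
t = [16.27 ± √(264.7 − 78.28)] / 9.81 = (16.27 ± 13.65) / 9.81, giving t = 0.267 s or t = 3.05 s.
So the flare is at 3.99 m at t = 0.267 s (rising) and t = 3.05 s (falling).

0.267 s and 3.05 s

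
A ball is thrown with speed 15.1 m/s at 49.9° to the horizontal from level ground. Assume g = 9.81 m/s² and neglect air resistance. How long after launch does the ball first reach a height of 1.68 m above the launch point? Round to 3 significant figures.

0.156 s

v_y0 = 15.1 sin 49.9° = 11.55 m/s.
Set y = v_y0 t − ½ g t² = 1.68: 4.905 t² − 11.55 t + 1.68 = 0.
t = [11.55 ± √(133.4 − 32.96)] / 9.81 = (11.55 ± 10.02) / 9.81, giving t = 0.156 s or t = 2.20 s.
The ball is on the way up at the first time, so t = 0.156 s.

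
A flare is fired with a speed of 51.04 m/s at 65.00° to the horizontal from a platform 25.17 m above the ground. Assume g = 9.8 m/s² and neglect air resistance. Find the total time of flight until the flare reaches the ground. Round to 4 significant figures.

Vertical component: v_y = 51.04 sin 65.00° = 46.258 m/s.
Taking up as positive with launch at y = 25.17 m, landing at y = 0: 0 = 25.17 + 46.258 t − ½(9.8) t².
Solving 4.900 t² − 46.258 t − 25.17 = 0 gives t = [46.258 + √(46.258² + 4·4.900·25.17)] / 9.800 = 9.956 s.

9.956 s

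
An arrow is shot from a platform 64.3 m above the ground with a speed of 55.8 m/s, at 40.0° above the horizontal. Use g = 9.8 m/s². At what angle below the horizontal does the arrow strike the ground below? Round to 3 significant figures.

49.7°

v_x = 55.8 cos 40.0° = 42.75 m/s.
At impact |v_y| = √(v_y0² + 2 g h) = √(35.87² + 2×9.8×64.3) = 50.47 m/s.
Angle below horizontal = arctan(|v_y| / v_x) = arctan(50.47 / 42.75) = 49.7°.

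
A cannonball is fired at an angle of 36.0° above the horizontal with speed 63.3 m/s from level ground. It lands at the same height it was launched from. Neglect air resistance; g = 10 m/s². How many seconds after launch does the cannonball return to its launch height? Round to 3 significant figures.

7.44 s

Vertical component: v_y = 63.3 sin 36.0° = 37.21 m/s.
For a projectile landing at launch height, time of flight is t = 2 v_y / g = 2 × 37.21 / 10 = 7.44 s.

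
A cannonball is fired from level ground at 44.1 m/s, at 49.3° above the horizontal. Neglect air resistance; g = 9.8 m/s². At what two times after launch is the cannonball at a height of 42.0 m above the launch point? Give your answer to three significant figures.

1.66 s and 5.16 s

v_y0 = 44.1 sin 49.3° = 33.43 m/s.
Set y = v_y0 t − ½ g t² = 42.0: 4.900 t² − 33.43 t + 42.0 = 0.
t = [33.43 ± √(1118 − 823.2)] / 9.8 = (33.43 ± 17.17) / 9.8, giving t = 1.66 s or t = 5.16 s.
So the cannonball is at 42.0 m at t = 1.66 s (rising) and t = 5.16 s (falling).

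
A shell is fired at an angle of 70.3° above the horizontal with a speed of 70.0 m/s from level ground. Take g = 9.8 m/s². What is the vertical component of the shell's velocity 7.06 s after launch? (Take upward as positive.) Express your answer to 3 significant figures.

Initial vertical component: v_y0 = 70.0 sin 70.3° = 65.90 m/s.
v_y(t) = v_y0 − g t = 65.90 − 9.8 × 7.06 = -3.29 m/s.

-3.29 m/s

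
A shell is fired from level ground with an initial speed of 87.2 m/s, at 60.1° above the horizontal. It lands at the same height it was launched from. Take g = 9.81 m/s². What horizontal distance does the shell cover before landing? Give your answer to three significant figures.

670 m

For level ground, R = v₀² sin(2θ) / g.
sin(2 × 60.1°) = sin 120.2° = 0.8643.
R = (87.2)² × 0.8643 / 9.81 = 670 m.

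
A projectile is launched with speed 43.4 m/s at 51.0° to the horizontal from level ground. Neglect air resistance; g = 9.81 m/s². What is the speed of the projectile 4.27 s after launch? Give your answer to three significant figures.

v_x = 43.4 cos 51.0° = 27.31 m/s (constant).
v_y(t) = 43.4 sin 51.0° − g t = 33.73 − 9.81 × 4.27 = -8.159 m/s.
Speed = √(v_x² + v_y²) = √(745.8 + 66.57) = 28.5 m/s.

28.5 m/s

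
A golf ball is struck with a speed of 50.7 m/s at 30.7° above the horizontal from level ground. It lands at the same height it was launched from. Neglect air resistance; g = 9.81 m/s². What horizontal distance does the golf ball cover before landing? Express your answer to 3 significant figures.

230 m

Components: v_x = 50.7 cos 30.7° = 43.59 m/s, v_y = 50.7 sin 30.7° = 25.88 m/s.
Time of flight (same landing height): t = 2 v_y / g = 2 × 25.88 / 9.81 = 5.276 s.
Range: R = v_x · t = 43.59 × 5.276 = 230 m.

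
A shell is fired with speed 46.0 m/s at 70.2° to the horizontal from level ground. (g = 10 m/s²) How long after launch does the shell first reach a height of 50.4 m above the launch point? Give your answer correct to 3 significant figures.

1.39 s

v_y0 = 46.0 sin 70.2° = 43.28 m/s.
Set y = v_y0 t − ½ g t² = 50.4: 5.000 t² − 43.28 t + 50.4 = 0.
t = [43.28 ± √(1873 − 1008)] / 10 = (43.28 ± 29.41) / 10, giving t = 1.39 s or t = 7.27 s.
The shell is on the way up at the first time, so t = 1.39 s.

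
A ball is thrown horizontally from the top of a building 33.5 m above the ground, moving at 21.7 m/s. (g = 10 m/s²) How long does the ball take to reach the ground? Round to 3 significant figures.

2.59 s

The horizontal speed doesn't affect the fall. With v_y0 = 0, h = ½ g t².
t = √(2 × 33.5 / 10) = √6.700 = 2.59 s.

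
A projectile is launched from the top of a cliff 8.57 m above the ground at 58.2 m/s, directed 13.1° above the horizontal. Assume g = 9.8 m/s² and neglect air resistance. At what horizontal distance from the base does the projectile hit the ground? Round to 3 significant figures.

Components: v_x = 58.2 cos 13.1° = 56.69 m/s, v_y = 58.2 sin 13.1° = 13.19 m/s.
Vertical: 0 = 8.57 + 13.19 t − ½(9.8) t² ⇒ 4.900 t² − 13.19 t − 8.57 = 0.
t = [13.19 + √(174.0 + 168.0)] / 9.800 = 3.233 s.
Horizontal: R = v_x · t = 56.69 × 3.233 = 183 m.

183 m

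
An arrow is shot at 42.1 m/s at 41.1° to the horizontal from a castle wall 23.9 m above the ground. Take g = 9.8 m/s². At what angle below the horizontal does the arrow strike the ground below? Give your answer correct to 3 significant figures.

47.9°

v_x = 42.1 cos 41.1° = 31.73 m/s.
At impact |v_y| = √(v_y0² + 2 g h) = √(27.68² + 2×9.8×23.9) = 35.14 m/s.
Angle below horizontal = arctan(|v_y| / v_x) = arctan(35.14 / 31.73) = 47.9°.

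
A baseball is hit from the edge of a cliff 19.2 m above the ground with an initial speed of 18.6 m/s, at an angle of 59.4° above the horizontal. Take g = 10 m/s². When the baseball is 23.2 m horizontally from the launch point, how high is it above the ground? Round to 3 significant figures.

v_x = 18.6 cos 59.4° = 9.468 m/s, v_y0 = 18.6 sin 59.4° = 16.01 m/s.
Time to reach x = 23.2 m: t = x / v_x = 23.2 / 9.468 = 2.450 s.
y = 19.2 + v_y0 t − ½ g t² = 19.2 + 16.01×2.450 − 5.000×2.450² = 28.4 m.

28.4 m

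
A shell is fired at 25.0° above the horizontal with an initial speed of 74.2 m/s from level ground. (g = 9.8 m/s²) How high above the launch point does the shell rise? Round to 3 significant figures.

Vertical component of launch velocity: v_y = 74.2 sin 25.0° = 31.36 m/s.
At the highest point the vertical velocity is zero, so v_y² = 2 g h_max.
h_max = (31.36)² / (2 × 9.8) = 983.4 / 19.60 = 50.2 m.

50.2 m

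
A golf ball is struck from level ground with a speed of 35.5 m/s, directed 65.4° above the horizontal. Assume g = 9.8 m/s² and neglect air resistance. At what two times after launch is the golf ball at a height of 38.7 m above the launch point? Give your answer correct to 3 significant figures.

v_y0 = 35.5 sin 65.4° = 32.28 m/s.
Set y = v_y0 t − ½ g t² = 38.7: 4.900 t² − 32.28 t + 38.7 = 0.
t = [32.28 ± √(1042 − 758.5)] / 9.8 = (32.28 ± 16.84) / 9.8, giving t = 1.58 s or t = 5.01 s.
So the golf ball is at 38.7 m at t = 1.58 s (rising) and t = 5.01 s (falling).

1.58 s and 5.01 s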